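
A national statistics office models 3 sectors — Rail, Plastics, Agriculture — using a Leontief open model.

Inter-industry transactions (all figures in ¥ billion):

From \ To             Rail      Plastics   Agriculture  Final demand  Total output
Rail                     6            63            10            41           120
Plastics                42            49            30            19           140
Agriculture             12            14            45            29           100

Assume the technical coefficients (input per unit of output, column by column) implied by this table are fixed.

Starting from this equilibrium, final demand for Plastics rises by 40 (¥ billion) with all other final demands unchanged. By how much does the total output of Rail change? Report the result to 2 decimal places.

Technical coefficients a_ij = z_ij / X_j:
  a_11 = 6/120 = 0.05, a_21 = 42/120 = 0.35, a_31 = 12/120 = 0.10
  a_12 = 63/140 = 0.45, a_22 = 49/140 = 0.35, a_32 = 14/140 = 0.10
  a_13 = 10/100 = 0.10, a_23 = 30/100 = 0.30, a_33 = 45/100 = 0.45
I − A =
  [   0.95    -0.45    -0.10]
  [  -0.35     0.65    -0.30]
  [  -0.10    -0.10     0.55]
Cofactors of I−A, C_ij = (−1)^(i+j)·(minor ij) (rows/columns in the sector order above):
  C_11 = (0.65)(0.55) − (-0.30)(-0.10) = 0.3275
  C_12 = −[(-0.35)(0.55) − (-0.30)(-0.10)] = 0.2225
  C_13 = (-0.35)(-0.10) − (0.65)(-0.10) = 0.1000
  C_21 = −[(-0.45)(0.55) − (-0.10)(-0.10)] = 0.2575
  C_22 = (0.95)(0.55) − (-0.10)(-0.10) = 0.5125
  C_23 = −[(0.95)(-0.10) − (-0.45)(-0.10)] = 0.1400
  C_31 = (-0.45)(-0.30) − (-0.10)(0.65) = 0.2000
  C_32 = −[(0.95)(-0.30) − (-0.10)(-0.35)] = 0.3200
  C_33 = (0.95)(0.65) − (-0.45)(-0.35) = 0.4600
det(I−A) = Σ_j (I−A)_1j·C_1j = (0.95)(0.3275) + (-0.45)(0.2225) + (-0.10)(0.1000) = 0.2010
adj(I−A) = Cᵀ =
  [ 0.3275   0.2575   0.2000]
  [ 0.2225   0.5125   0.3200]
  [ 0.1000   0.1400   0.4600]
(I − A)⁻¹ = adj(I−A) / det(I−A) ≈
  [   1.6294     1.2811     0.9950]
  [   1.1070     2.5498     1.5920]
  [   0.4975     0.6965     2.2886]
Δx = (I − A)⁻¹ Δd with Δd having +40 in the Plastics component and 0 elsewhere.
So Δx_1 = L_12 · (+40), where L_12 = adj(I−A)_12 / det(I−A) = 0.2575 / 0.2010.
Δx_1 = 0.2575 × (+40) / 0.2010 = 10.30 / 0.2010 ≈ 51.24.

Δx_1 = 51.24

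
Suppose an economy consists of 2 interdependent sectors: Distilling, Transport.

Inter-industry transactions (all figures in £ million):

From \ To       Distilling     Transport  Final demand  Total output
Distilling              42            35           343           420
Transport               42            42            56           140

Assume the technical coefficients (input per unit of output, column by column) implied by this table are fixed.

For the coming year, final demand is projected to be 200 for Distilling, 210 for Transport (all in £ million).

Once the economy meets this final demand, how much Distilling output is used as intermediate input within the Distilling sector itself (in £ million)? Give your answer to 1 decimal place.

z_11 = 31.8

Technical coefficients a_ij = z_ij / X_j:
  a_11 = 42/420 = 0.10, a_21 = 42/420 = 0.10
  a_12 = 35/140 = 0.25, a_22 = 42/140 = 0.30
I − A =
  [   0.90    -0.25]
  [  -0.10     0.70]
det(I−A) = (0.90)(0.70) − (-0.25)(-0.10) = 0.6050
adj(I−A) = [[0.70, 0.25], [0.10, 0.90]]
(I − A)⁻¹ = adj(I−A) / det(I−A) ≈
  [   1.1570     0.4132]
  [   0.1653     1.4876]
First solve x = (I − A)⁻¹ d = adj(I−A)·d / det(I−A); in particular x_1 = (0.70·200 + 0.25·210) / 0.6050 = 192.50 / 0.6050 ≈ 318.182.
Intermediate flow from 1 to 1: z_11 = a_11 · x_1 = 0.10 × 192.50 / 0.6050 = 19.25 / 0.6050 ≈ 31.8.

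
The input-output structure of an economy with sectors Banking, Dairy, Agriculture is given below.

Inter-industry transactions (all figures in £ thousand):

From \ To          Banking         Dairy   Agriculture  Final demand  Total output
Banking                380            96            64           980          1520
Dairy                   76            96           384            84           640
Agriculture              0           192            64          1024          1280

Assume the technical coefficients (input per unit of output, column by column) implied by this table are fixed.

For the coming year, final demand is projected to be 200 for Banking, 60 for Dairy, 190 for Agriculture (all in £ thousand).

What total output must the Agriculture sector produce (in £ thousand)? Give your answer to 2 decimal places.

x_A = 256.86

Technical coefficients a_ij = z_ij / X_j:
  a_BB = 380/1520 = 0.25, a_DB = 76/1520 = 0.05, a_AB = 0/1520 = 0.00
  a_BD = 96/640 = 0.15, a_DD = 96/640 = 0.15, a_AD = 192/640 = 0.30
  a_BA = 64/1280 = 0.05, a_DA = 384/1280 = 0.30, a_AA = 64/1280 = 0.05
I − A =
  [   0.75    -0.15    -0.05]
  [  -0.05     0.85    -0.30]
  [   0.00    -0.30     0.95]
Cofactors of I−A, C_ij = (−1)^(i+j)·(minor ij) (rows/columns in the sector order above):
  C_11 = (0.85)(0.95) − (-0.30)(-0.30) = 0.7175
  C_12 = −[(-0.05)(0.95) − (-0.30)(0.00)] = 0.0475
  C_13 = (-0.05)(-0.30) − (0.85)(0.00) = 0.0150
  C_21 = −[(-0.15)(0.95) − (-0.05)(-0.30)] = 0.1575
  C_22 = (0.75)(0.95) − (-0.05)(0.00) = 0.7125
  C_23 = −[(0.75)(-0.30) − (-0.15)(0.00)] = 0.2250
  C_31 = (-0.15)(-0.30) − (-0.05)(0.85) = 0.0875
  C_32 = −[(0.75)(-0.30) − (-0.05)(-0.05)] = 0.2275
  C_33 = (0.75)(0.85) − (-0.15)(-0.05) = 0.6300
det(I−A) = Σ_j (I−A)_1j·C_1j = (0.75)(0.7175) + (-0.15)(0.0475) + (-0.05)(0.0150) = 0.53025
adj(I−A) = Cᵀ =
  [ 0.7175   0.1575   0.0875]
  [ 0.0475   0.7125   0.2275]
  [ 0.0150   0.2250   0.6300]
(I − A)⁻¹ = adj(I−A) / det(I−A) ≈
  [   1.3531     0.2970     0.1650]
  [   0.0896     1.3437     0.4290]
  [   0.0283     0.4243     1.1881]
x = (I − A)⁻¹ d = adj(I−A)·d / det(I−A), with det(I−A) = 0.53025:
  x_B = (0.7175·200 + 0.1575·60 + 0.0875·190) / 0.53025 = 169.575 / 0.53025 ≈ 319.80
  x_D = (0.0475·200 + 0.7125·60 + 0.2275·190) / 0.53025 = 95.475 / 0.53025 ≈ 180.06
  x_A = (0.0150·200 + 0.2250·60 + 0.6300·190) / 0.53025 = 136.20 / 0.53025 ≈ 256.86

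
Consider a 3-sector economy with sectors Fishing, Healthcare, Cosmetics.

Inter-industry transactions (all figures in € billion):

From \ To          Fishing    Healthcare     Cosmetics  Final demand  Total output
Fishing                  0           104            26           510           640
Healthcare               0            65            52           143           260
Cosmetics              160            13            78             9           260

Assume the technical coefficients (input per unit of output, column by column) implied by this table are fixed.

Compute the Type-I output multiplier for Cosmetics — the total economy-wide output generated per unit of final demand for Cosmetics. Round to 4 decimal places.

m_3 = 2.3202

Technical coefficients a_ij = z_ij / X_j:
  a_11 = 0/640 = 0.00, a_21 = 0/640 = 0.00, a_31 = 160/640 = 0.25
  a_12 = 104/260 = 0.40, a_22 = 65/260 = 0.25, a_32 = 13/260 = 0.05
  a_13 = 26/260 = 0.10, a_23 = 52/260 = 0.20, a_33 = 78/260 = 0.30
I − A =
  [   1.00    -0.40    -0.10]
  [   0.00     0.75    -0.20]
  [  -0.25    -0.05     0.70]
Cofactors of I−A, C_ij = (−1)^(i+j)·(minor ij) (rows/columns in the sector order above):
  C_11 = (0.75)(0.70) − (-0.20)(-0.05) = 0.5150
  C_12 = −[(0.00)(0.70) − (-0.20)(-0.25)] = 0.0500
  C_13 = (0.00)(-0.05) − (0.75)(-0.25) = 0.1875
  C_21 = −[(-0.40)(0.70) − (-0.10)(-0.05)] = 0.2850
  C_22 = (1.00)(0.70) − (-0.10)(-0.25) = 0.6750
  C_23 = −[(1.00)(-0.05) − (-0.40)(-0.25)] = 0.1500
  C_31 = (-0.40)(-0.20) − (-0.10)(0.75) = 0.1550
  C_32 = −[(1.00)(-0.20) − (-0.10)(0.00)] = 0.2000
  C_33 = (1.00)(0.75) − (-0.40)(0.00) = 0.7500
det(I−A) = Σ_j (I−A)_1j·C_1j = (1.00)(0.5150) + (-0.40)(0.0500) + (-0.10)(0.1875) = 0.47625
adj(I−A) = Cᵀ =
  [ 0.5150   0.2850   0.1550]
  [ 0.0500   0.6750   0.2000]
  [ 0.1875   0.1500   0.7500]
(I − A)⁻¹ = adj(I−A) / det(I−A) ≈
  [   1.08136     0.59843     0.32546]
  [   0.10499     1.41732     0.41995]
  [   0.39370     0.31496     1.57480]
The output multiplier for sector j is the column-j sum of the Leontief inverse (I − A)⁻¹ = adj(I−A) / det(I−A).
Column 3 of adj(I−A): (0.1550, 0.2000, 0.7500); det(I−A) = 0.47625.
m_3 = (0.1550 + 0.2000 + 0.7500) / 0.47625 = 1.105 / 0.47625 ≈ 2.3202.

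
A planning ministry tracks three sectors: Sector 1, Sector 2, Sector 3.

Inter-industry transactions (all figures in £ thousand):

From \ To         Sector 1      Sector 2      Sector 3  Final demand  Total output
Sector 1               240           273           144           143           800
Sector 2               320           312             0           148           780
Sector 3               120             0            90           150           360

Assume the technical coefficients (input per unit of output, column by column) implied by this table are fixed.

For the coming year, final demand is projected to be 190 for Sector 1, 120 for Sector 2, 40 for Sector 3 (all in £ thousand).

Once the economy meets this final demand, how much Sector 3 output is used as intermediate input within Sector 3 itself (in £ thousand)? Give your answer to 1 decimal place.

z_33 = 49.7

Technical coefficients a_ij = z_ij / X_j:
  a_11 = 240/800 = 0.30, a_21 = 320/800 = 0.40, a_31 = 120/800 = 0.15
  a_12 = 273/780 = 0.35, a_22 = 312/780 = 0.40, a_32 = 0/780 = 0.00
  a_13 = 144/360 = 0.40, a_23 = 0/360 = 0.00, a_33 = 90/360 = 0.25
I − A =
  [   0.70    -0.35    -0.40]
  [  -0.40     0.60     0.00]
  [  -0.15     0.00     0.75]
Cofactors of I−A, C_ij = (−1)^(i+j)·(minor ij) (rows/columns in the sector order above):
  C_11 = (0.60)(0.75) − (0.00)(0.00) = 0.4500
  C_12 = −[(-0.40)(0.75) − (0.00)(-0.15)] = 0.3000
  C_13 = (-0.40)(0.00) − (0.60)(-0.15) = 0.0900
  C_21 = −[(-0.35)(0.75) − (-0.40)(0.00)] = 0.2625
  C_22 = (0.70)(0.75) − (-0.40)(-0.15) = 0.4650
  C_23 = −[(0.70)(0.00) − (-0.35)(-0.15)] = 0.0525
  C_31 = (-0.35)(0.00) − (-0.40)(0.60) = 0.2400
  C_32 = −[(0.70)(0.00) − (-0.40)(-0.40)] = 0.1600
  C_33 = (0.70)(0.60) − (-0.35)(-0.40) = 0.2800
det(I−A) = Σ_j (I−A)_1j·C_1j = (0.70)(0.4500) + (-0.35)(0.3000) + (-0.40)(0.0900) = 0.1740
adj(I−A) = Cᵀ =
  [ 0.4500   0.2625   0.2400]
  [ 0.3000   0.4650   0.1600]
  [ 0.0900   0.0525   0.2800]
(I − A)⁻¹ = adj(I−A) / det(I−A) ≈
  [   2.5862     1.5086     1.3793]
  [   1.7241     2.6724     0.9195]
  [   0.5172     0.3017     1.6092]
First solve x = (I − A)⁻¹ d = adj(I−A)·d / det(I−A); in particular x_3 = (0.0900·190 + 0.0525·120 + 0.2800·40) / 0.1740 = 34.60 / 0.1740 ≈ 198.851.
Intermediate flow from 3 to 3: z_33 = a_33 · x_3 = 0.25 × 34.60 / 0.1740 = 8.65 / 0.1740 ≈ 49.7.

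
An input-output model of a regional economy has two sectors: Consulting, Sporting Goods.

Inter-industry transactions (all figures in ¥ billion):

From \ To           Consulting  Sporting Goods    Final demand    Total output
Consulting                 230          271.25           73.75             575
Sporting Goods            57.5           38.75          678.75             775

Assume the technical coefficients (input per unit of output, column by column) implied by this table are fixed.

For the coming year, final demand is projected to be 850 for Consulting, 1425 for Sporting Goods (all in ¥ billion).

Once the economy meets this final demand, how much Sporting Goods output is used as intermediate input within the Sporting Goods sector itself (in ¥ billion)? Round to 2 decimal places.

Technical coefficients a_ij = z_ij / X_j:
  a_CC = 230/575 = 0.40, a_SC = 57.5/575 = 0.10
  a_CS = 271.25/775 = 0.35, a_SS = 38.75/775 = 0.05
I − A =
  [   0.60    -0.35]
  [  -0.10     0.95]
det(I−A) = (0.60)(0.95) − (-0.35)(-0.10) = 0.5350
adj(I−A) = [[0.95, 0.35], [0.10, 0.60]]
(I − A)⁻¹ = adj(I−A) / det(I−A) ≈
  [   1.7757     0.6542]
  [   0.1869     1.1215]
First solve x = (I − A)⁻¹ d = adj(I−A)·d / det(I−A); in particular x_S = (0.10·850 + 0.60·1425) / 0.5350 = 940.00 / 0.5350 ≈ 1757.0093.
Intermediate flow from S to S: z_SS = a_SS · x_S = 0.05 × 940.00 / 0.5350 = 47.00 / 0.5350 ≈ 87.85.

z_SS = 87.85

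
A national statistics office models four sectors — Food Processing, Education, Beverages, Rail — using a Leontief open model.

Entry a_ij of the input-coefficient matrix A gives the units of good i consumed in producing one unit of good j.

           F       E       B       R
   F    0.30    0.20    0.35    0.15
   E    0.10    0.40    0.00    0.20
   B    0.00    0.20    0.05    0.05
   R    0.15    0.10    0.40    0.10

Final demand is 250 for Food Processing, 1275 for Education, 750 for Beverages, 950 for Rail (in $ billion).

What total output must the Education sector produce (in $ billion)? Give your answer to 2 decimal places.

x_E = 3458.62

I − A =
  [   0.70    -0.20    -0.35    -0.15]
  [  -0.10     0.60     0.00    -0.20]
  [   0.00    -0.20     0.95    -0.05]
  [  -0.15    -0.10    -0.40     0.90]
Compute the cofactors C_ij = (−1)^(i+j)·(3×3 minor ij) of I−A; the adjugate is their transpose:
adj(I−A) = Cᵀ =
  [ 0.4660   0.2580   0.2340   0.1480]
  [ 0.1120   0.5605   0.1040   0.1490]
  [ 0.0290   0.1265   0.3250   0.0510]
  [ 0.1030   0.1615   0.1950   0.3730]
det(I−A) = Σ_j (I−A)_1j·C_1j = (0.70)(0.4660) + (-0.20)(0.1120) + (-0.35)(0.0290) + (-0.15)(0.1030) = 0.2782
(I − A)⁻¹ = adj(I−A) / det(I−A) ≈
  [   1.6751     0.9274     0.8411     0.5320]
  [   0.4026     2.0147     0.3738     0.5356]
  [   0.1042     0.4547     1.1682     0.1833]
  [   0.3702     0.5805     0.7009     1.3408]
x = (I − A)⁻¹ d = adj(I−A)·d / det(I−A), with det(I−A) = 0.2782:
  x_F = (0.4660·250 + 0.2580·1275 + 0.2340·750 + 0.1480·950) / 0.2782 = 761.55 / 0.2782 ≈ 2737.42
  x_E = (0.1120·250 + 0.5605·1275 + 0.1040·750 + 0.1490·950) / 0.2782 = 962.1875 / 0.2782 ≈ 3458.62
  x_B = (0.0290·250 + 0.1265·1275 + 0.3250·750 + 0.0510·950) / 0.2782 = 460.7375 / 0.2782 ≈ 1656.14
  x_R = (0.1030·250 + 0.1615·1275 + 0.1950·750 + 0.3730·950) / 0.2782 = 732.2625 / 0.2782 ≈ 2632.14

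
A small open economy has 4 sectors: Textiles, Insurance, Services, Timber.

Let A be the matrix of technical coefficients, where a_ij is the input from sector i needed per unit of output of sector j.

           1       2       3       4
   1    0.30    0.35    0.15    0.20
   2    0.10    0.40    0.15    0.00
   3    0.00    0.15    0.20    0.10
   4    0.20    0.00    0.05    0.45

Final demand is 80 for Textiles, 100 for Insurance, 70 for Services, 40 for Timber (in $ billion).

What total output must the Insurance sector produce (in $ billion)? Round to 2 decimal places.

I − A =
  [   0.70    -0.35    -0.15    -0.20]
  [  -0.10     0.60    -0.15     0.00]
  [   0.00    -0.15     0.80    -0.10]
  [  -0.20     0.00    -0.05     0.55]
Compute the cofactors C_ij = (−1)^(i+j)·(3×3 minor ij) of I−A; the adjugate is their transpose:
adj(I−A) = Cᵀ =
  [ 0.248625   0.166125   0.084375   0.105750]
  [ 0.046500   0.269500   0.061000   0.028000]
  [ 0.020250   0.058750   0.187750   0.041500]
  [ 0.092250   0.065750   0.047750   0.290000]
det(I−A) = Σ_j (I−A)_1j·C_1j = (0.70)(0.248625) + (-0.35)(0.046500) + (-0.15)(0.020250) + (-0.20)(0.092250) = 0.136275
(I − A)⁻¹ = adj(I−A) / det(I−A) ≈
  [   1.8244     1.2190     0.6192     0.7760]
  [   0.3412     1.9776     0.4476     0.2055]
  [   0.1486     0.4311     1.3777     0.3045]
  [   0.6769     0.4825     0.3504     2.1280]
x = (I − A)⁻¹ d = adj(I−A)·d / det(I−A), with det(I−A) = 0.136275:
  x_1 = (0.248625·80 + 0.166125·100 + 0.084375·70 + 0.105750·40) / 0.136275 = 46.63875 / 0.136275 ≈ 342.24
  x_2 = (0.046500·80 + 0.269500·100 + 0.061000·70 + 0.028000·40) / 0.136275 = 36.06 / 0.136275 ≈ 264.61
  x_3 = (0.020250·80 + 0.058750·100 + 0.187750·70 + 0.041500·40) / 0.136275 = 22.2975 / 0.136275 ≈ 163.62
  x_4 = (0.092250·80 + 0.065750·100 + 0.047750·70 + 0.290000·40) / 0.136275 = 28.8975 / 0.136275 ≈ 212.05

x_2 = 264.61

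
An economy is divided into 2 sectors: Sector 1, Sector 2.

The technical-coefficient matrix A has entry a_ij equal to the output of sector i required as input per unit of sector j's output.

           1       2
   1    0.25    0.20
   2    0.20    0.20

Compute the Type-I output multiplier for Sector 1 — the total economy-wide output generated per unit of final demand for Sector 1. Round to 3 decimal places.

m_1 = 1.786

I − A =
  [   0.75    -0.20]
  [  -0.20     0.80]
det(I−A) = (0.75)(0.80) − (-0.20)(-0.20) = 0.5600
adj(I−A) = [[0.80, 0.20], [0.20, 0.75]]
(I − A)⁻¹ = adj(I−A) / det(I−A) ≈
  [   1.4286     0.3571]
  [   0.3571     1.3393]
The output multiplier for sector j is the column-j sum of the Leontief inverse (I − A)⁻¹ = adj(I−A) / det(I−A).
Column 1 of adj(I−A): (0.80, 0.20); det(I−A) = 0.5600.
m_1 = (0.80 + 0.20) / 0.5600 = 1.00 / 0.5600 ≈ 1.786.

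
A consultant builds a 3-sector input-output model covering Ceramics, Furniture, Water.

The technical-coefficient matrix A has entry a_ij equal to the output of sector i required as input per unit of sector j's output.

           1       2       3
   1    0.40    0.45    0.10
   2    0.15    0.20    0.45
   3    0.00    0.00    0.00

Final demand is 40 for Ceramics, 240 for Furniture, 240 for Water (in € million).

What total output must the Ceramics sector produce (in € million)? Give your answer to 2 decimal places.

x_1 = 503.76

I − A =
  [   0.60    -0.45    -0.10]
  [  -0.15     0.80    -0.45]
  [   0.00     0.00     1.00]
Cofactors of I−A, C_ij = (−1)^(i+j)·(minor ij) (rows/columns in the sector order above):
  C_11 = (0.80)(1.00) − (-0.45)(0.00) = 0.8000
  C_12 = −[(-0.15)(1.00) − (-0.45)(0.00)] = 0.1500
  C_13 = (-0.15)(0.00) − (0.80)(0.00) = 0.0000
  C_21 = −[(-0.45)(1.00) − (-0.10)(0.00)] = 0.4500
  C_22 = (0.60)(1.00) − (-0.10)(0.00) = 0.6000
  C_23 = −[(0.60)(0.00) − (-0.45)(0.00)] = 0.0000
  C_31 = (-0.45)(-0.45) − (-0.10)(0.80) = 0.2825
  C_32 = −[(0.60)(-0.45) − (-0.10)(-0.15)] = 0.2850
  C_33 = (0.60)(0.80) − (-0.45)(-0.15) = 0.4125
det(I−A) = Σ_j (I−A)_1j·C_1j = (0.60)(0.8000) + (-0.45)(0.1500) + (-0.10)(0.0000) = 0.4125
adj(I−A) = Cᵀ =
  [ 0.8000   0.4500   0.2825]
  [ 0.1500   0.6000   0.2850]
  [ 0.0000   0.0000   0.4125]
(I − A)⁻¹ = adj(I−A) / det(I−A) ≈
  [   1.9394     1.0909     0.6848]
  [   0.3636     1.4545     0.6909]
  [   0.0000     0.0000     1.0000]
x = (I − A)⁻¹ d = adj(I−A)·d / det(I−A), with det(I−A) = 0.4125:
  x_1 = (0.8000·40 + 0.4500·240 + 0.2825·240) / 0.4125 = 207.80 / 0.4125 ≈ 503.76
  x_2 = (0.1500·40 + 0.6000·240 + 0.2850·240) / 0.4125 = 218.40 / 0.4125 ≈ 529.45
  x_3 = (0.0000·40 + 0.0000·240 + 0.4125·240) / 0.4125 = 99.00 / 0.4125 = 240.00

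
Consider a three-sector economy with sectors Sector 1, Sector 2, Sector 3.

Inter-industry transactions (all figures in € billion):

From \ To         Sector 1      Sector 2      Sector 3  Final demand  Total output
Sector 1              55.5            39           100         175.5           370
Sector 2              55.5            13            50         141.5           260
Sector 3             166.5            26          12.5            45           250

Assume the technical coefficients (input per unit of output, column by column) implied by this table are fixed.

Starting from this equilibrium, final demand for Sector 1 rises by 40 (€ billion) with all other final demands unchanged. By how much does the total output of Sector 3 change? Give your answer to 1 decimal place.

Technical coefficients a_ij = z_ij / X_j:
  a_11 = 55.5/370 = 0.15, a_21 = 55.5/370 = 0.15, a_31 = 166.5/370 = 0.45
  a_12 = 39/260 = 0.15, a_22 = 13/260 = 0.05, a_32 = 26/260 = 0.10
  a_13 = 100/250 = 0.40, a_23 = 50/250 = 0.20, a_33 = 12.5/250 = 0.05
I − A =
  [   0.85    -0.15    -0.40]
  [  -0.15     0.95    -0.20]
  [  -0.45    -0.10     0.95]
Cofactors of I−A, C_ij = (−1)^(i+j)·(minor ij) (rows/columns in the sector order above):
  C_11 = (0.95)(0.95) − (-0.20)(-0.10) = 0.8825
  C_12 = −[(-0.15)(0.95) − (-0.20)(-0.45)] = 0.2325
  C_13 = (-0.15)(-0.10) − (0.95)(-0.45) = 0.4425
  C_21 = −[(-0.15)(0.95) − (-0.40)(-0.10)] = 0.1825
  C_22 = (0.85)(0.95) − (-0.40)(-0.45) = 0.6275
  C_23 = −[(0.85)(-0.10) − (-0.15)(-0.45)] = 0.1525
  C_31 = (-0.15)(-0.20) − (-0.40)(0.95) = 0.4100
  C_32 = −[(0.85)(-0.20) − (-0.40)(-0.15)] = 0.2300
  C_33 = (0.85)(0.95) − (-0.15)(-0.15) = 0.7850
det(I−A) = Σ_j (I−A)_1j·C_1j = (0.85)(0.8825) + (-0.15)(0.2325) + (-0.40)(0.4425) = 0.53825
adj(I−A) = Cᵀ =
  [ 0.8825   0.1825   0.4100]
  [ 0.2325   0.6275   0.2300]
  [ 0.4425   0.1525   0.7850]
(I − A)⁻¹ = adj(I−A) / det(I−A) ≈
  [   1.6396     0.3391     0.7617]
  [   0.4320     1.1658     0.4273]
  [   0.8221     0.2833     1.4584]
Δx = (I − A)⁻¹ Δd with Δd having +40 in the Sector 1 component and 0 elsewhere.
So Δx_3 = L_31 · (+40), where L_31 = adj(I−A)_31 / det(I−A) = 0.4425 / 0.53825.
Δx_3 = 0.4425 × (+40) / 0.53825 = 17.70 / 0.53825 ≈ 32.9.

Δx_3 = 32.9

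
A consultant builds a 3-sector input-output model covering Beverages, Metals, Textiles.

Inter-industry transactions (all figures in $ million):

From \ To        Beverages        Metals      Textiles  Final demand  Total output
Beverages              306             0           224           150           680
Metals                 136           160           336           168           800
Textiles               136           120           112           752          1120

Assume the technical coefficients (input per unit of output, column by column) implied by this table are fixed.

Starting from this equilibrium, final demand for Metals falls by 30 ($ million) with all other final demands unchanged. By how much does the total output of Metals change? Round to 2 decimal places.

Δx_M = -40.96

Technical coefficients a_ij = z_ij / X_j:
  a_BB = 306/680 = 0.45, a_MB = 136/680 = 0.20, a_TB = 136/680 = 0.20
  a_BM = 0/800 = 0.00, a_MM = 160/800 = 0.20, a_TM = 120/800 = 0.15
  a_BT = 224/1120 = 0.20, a_MT = 336/1120 = 0.30, a_TT = 112/1120 = 0.10
I − A =
  [   0.55     0.00    -0.20]
  [  -0.20     0.80    -0.30]
  [  -0.20    -0.15     0.90]
Cofactors of I−A, C_ij = (−1)^(i+j)·(minor ij) (rows/columns in the sector order above):
  C_11 = (0.80)(0.90) − (-0.30)(-0.15) = 0.6750
  C_12 = −[(-0.20)(0.90) − (-0.30)(-0.20)] = 0.2400
  C_13 = (-0.20)(-0.15) − (0.80)(-0.20) = 0.1900
  C_21 = −[(0.00)(0.90) − (-0.20)(-0.15)] = 0.0300
  C_22 = (0.55)(0.90) − (-0.20)(-0.20) = 0.4550
  C_23 = −[(0.55)(-0.15) − (0.00)(-0.20)] = 0.0825
  C_31 = (0.00)(-0.30) − (-0.20)(0.80) = 0.1600
  C_32 = −[(0.55)(-0.30) − (-0.20)(-0.20)] = 0.2050
  C_33 = (0.55)(0.80) − (0.00)(-0.20) = 0.4400
det(I−A) = Σ_j (I−A)_1j·C_1j = (0.55)(0.6750) + (0.00)(0.2400) + (-0.20)(0.1900) = 0.33325
adj(I−A) = Cᵀ =
  [ 0.6750   0.0300   0.1600]
  [ 0.2400   0.4550   0.2050]
  [ 0.1900   0.0825   0.4400]
(I − A)⁻¹ = adj(I−A) / det(I−A) ≈
  [   2.0255     0.0900     0.4801]
  [   0.7202     1.3653     0.6152]
  [   0.5701     0.2476     1.3203]
Δx = (I − A)⁻¹ Δd with Δd having -30 in the Metals component and 0 elsewhere.
So Δx_M = L_MM · (-30), where L_MM = adj(I−A)_MM / det(I−A) = 0.4550 / 0.33325.
Δx_M = 0.4550 × (-30) / 0.33325 = -13.65 / 0.33325 ≈ -40.96.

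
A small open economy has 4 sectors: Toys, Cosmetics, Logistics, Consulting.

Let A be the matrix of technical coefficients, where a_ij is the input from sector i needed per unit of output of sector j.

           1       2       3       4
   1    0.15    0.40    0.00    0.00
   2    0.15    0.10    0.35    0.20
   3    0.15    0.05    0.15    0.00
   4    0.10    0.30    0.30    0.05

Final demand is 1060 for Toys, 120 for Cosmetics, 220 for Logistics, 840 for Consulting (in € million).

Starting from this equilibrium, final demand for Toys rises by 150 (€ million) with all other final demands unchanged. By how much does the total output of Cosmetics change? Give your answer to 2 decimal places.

I − A =
  [   0.85    -0.40     0.00     0.00]
  [  -0.15     0.90    -0.35    -0.20]
  [  -0.15    -0.05     0.85     0.00]
  [  -0.10    -0.30    -0.30     0.95]
Compute the cofactors C_ij = (−1)^(i+j)·(3×3 minor ij) of I−A; the adjugate is their transpose:
adj(I−A) = Cᵀ =
  [ 0.656125   0.323000   0.157000   0.068000]
  [ 0.197000   0.686375   0.333625   0.144500]
  [ 0.127375   0.097375   0.610750   0.020500]
  [ 0.171500   0.281500   0.314750   0.563375]
det(I−A) = Σ_j (I−A)_1j·C_1j = (0.85)(0.656125) + (-0.40)(0.197000) + (0.00)(0.127375) + (0.00)(0.171500) = 0.47890625
(I − A)⁻¹ = adj(I−A) / det(I−A) ≈
  [   1.3700     0.6745     0.3278     0.1420]
  [   0.4114     1.4332     0.6966     0.3017]
  [   0.2660     0.2033     1.2753     0.0428]
  [   0.3581     0.5878     0.6572     1.1764]
Δx = (I − A)⁻¹ Δd with Δd having +150 in the Toys component and 0 elsewhere.
So Δx_2 = L_21 · (+150), where L_21 = adj(I−A)_21 / det(I−A) = 0.197000 / 0.47890625.
Δx_2 = 0.197000 × (+150) / 0.47890625 = 29.55 / 0.47890625 ≈ 61.70.

Δx_2 = 61.70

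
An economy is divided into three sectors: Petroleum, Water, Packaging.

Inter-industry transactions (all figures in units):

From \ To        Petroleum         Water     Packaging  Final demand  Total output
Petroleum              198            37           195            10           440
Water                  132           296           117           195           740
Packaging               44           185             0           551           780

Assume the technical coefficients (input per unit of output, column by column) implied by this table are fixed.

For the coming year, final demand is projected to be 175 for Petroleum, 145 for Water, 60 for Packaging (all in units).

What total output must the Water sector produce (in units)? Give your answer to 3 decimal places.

x_2 = 541.414

Technical coefficients a_ij = z_ij / X_j:
  a_11 = 198/440 = 0.45, a_21 = 132/440 = 0.30, a_31 = 44/440 = 0.10
  a_12 = 37/740 = 0.05, a_22 = 296/740 = 0.40, a_32 = 185/740 = 0.25
  a_13 = 195/780 = 0.25, a_23 = 117/780 = 0.15, a_33 = 0/780 = 0.00
I − A =
  [   0.55    -0.05    -0.25]
  [  -0.30     0.60    -0.15]
  [  -0.10    -0.25     1.00]
Cofactors of I−A, C_ij = (−1)^(i+j)·(minor ij) (rows/columns in the sector order above):
  C_11 = (0.60)(1.00) − (-0.15)(-0.25) = 0.5625
  C_12 = −[(-0.30)(1.00) − (-0.15)(-0.10)] = 0.3150
  C_13 = (-0.30)(-0.25) − (0.60)(-0.10) = 0.1350
  C_21 = −[(-0.05)(1.00) − (-0.25)(-0.25)] = 0.1125
  C_22 = (0.55)(1.00) − (-0.25)(-0.10) = 0.5250
  C_23 = −[(0.55)(-0.25) − (-0.05)(-0.10)] = 0.1425
  C_31 = (-0.05)(-0.15) − (-0.25)(0.60) = 0.1575
  C_32 = −[(0.55)(-0.15) − (-0.25)(-0.30)] = 0.1575
  C_33 = (0.55)(0.60) − (-0.05)(-0.30) = 0.3150
det(I−A) = Σ_j (I−A)_1j·C_1j = (0.55)(0.5625) + (-0.05)(0.3150) + (-0.25)(0.1350) = 0.259875
adj(I−A) = Cᵀ =
  [ 0.5625   0.1125   0.1575]
  [ 0.3150   0.5250   0.1575]
  [ 0.1350   0.1425   0.3150]
(I − A)⁻¹ = adj(I−A) / det(I−A) ≈
  [   2.1645     0.4329     0.6061]
  [   1.2121     2.0202     0.6061]
  [   0.5195     0.5483     1.2121]
x = (I − A)⁻¹ d = adj(I−A)·d / det(I−A), with det(I−A) = 0.259875:
  x_1 = (0.5625·175 + 0.1125·145 + 0.1575·60) / 0.259875 = 124.20 / 0.259875 ≈ 477.922
  x_2 = (0.3150·175 + 0.5250·145 + 0.1575·60) / 0.259875 = 140.70 / 0.259875 ≈ 541.414
  x_3 = (0.1350·175 + 0.1425·145 + 0.3150·60) / 0.259875 = 63.1875 / 0.259875 ≈ 243.146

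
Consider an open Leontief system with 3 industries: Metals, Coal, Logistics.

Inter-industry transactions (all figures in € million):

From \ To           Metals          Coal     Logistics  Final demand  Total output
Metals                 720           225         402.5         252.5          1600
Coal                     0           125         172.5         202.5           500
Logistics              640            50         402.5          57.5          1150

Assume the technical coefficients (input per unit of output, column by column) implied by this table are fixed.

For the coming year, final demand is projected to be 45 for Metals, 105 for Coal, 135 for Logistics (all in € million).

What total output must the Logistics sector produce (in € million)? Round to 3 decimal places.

Technical coefficients a_ij = z_ij / X_j:
  a_MM = 720/1600 = 0.45, a_CM = 0/1600 = 0.00, a_LM = 640/1600 = 0.40
  a_MC = 225/500 = 0.45, a_CC = 125/500 = 0.25, a_LC = 50/500 = 0.10
  a_ML = 402.5/1150 = 0.35, a_CL = 172.5/1150 = 0.15, a_LL = 402.5/1150 = 0.35
I − A =
  [   0.55    -0.45    -0.35]
  [   0.00     0.75    -0.15]
  [  -0.40    -0.10     0.65]
Cofactors of I−A, C_ij = (−1)^(i+j)·(minor ij) (rows/columns in the sector order above):
  C_11 = (0.75)(0.65) − (-0.15)(-0.10) = 0.4725
  C_12 = −[(0.00)(0.65) − (-0.15)(-0.40)] = 0.0600
  C_13 = (0.00)(-0.10) − (0.75)(-0.40) = 0.3000
  C_21 = −[(-0.45)(0.65) − (-0.35)(-0.10)] = 0.3275
  C_22 = (0.55)(0.65) − (-0.35)(-0.40) = 0.2175
  C_23 = −[(0.55)(-0.10) − (-0.45)(-0.40)] = 0.2350
  C_31 = (-0.45)(-0.15) − (-0.35)(0.75) = 0.3300
  C_32 = −[(0.55)(-0.15) − (-0.35)(0.00)] = 0.0825
  C_33 = (0.55)(0.75) − (-0.45)(0.00) = 0.4125
det(I−A) = Σ_j (I−A)_1j·C_1j = (0.55)(0.4725) + (-0.45)(0.0600) + (-0.35)(0.3000) = 0.127875
adj(I−A) = Cᵀ =
  [ 0.4725   0.3275   0.3300]
  [ 0.0600   0.2175   0.0825]
  [ 0.3000   0.2350   0.4125]
(I − A)⁻¹ = adj(I−A) / det(I−A) ≈
  [   3.6950     2.5611     2.5806]
  [   0.4692     1.7009     0.6452]
  [   2.3460     1.8377     3.2258]
x = (I − A)⁻¹ d = adj(I−A)·d / det(I−A), with det(I−A) = 0.127875:
  x_M = (0.4725·45 + 0.3275·105 + 0.3300·135) / 0.127875 = 100.20 / 0.127875 ≈ 783.578
  x_C = (0.0600·45 + 0.2175·105 + 0.0825·135) / 0.127875 = 36.675 / 0.127875 ≈ 286.804
  x_L = (0.3000·45 + 0.2350·105 + 0.4125·135) / 0.127875 = 93.8625 / 0.127875 ≈ 734.018

x_L = 734.018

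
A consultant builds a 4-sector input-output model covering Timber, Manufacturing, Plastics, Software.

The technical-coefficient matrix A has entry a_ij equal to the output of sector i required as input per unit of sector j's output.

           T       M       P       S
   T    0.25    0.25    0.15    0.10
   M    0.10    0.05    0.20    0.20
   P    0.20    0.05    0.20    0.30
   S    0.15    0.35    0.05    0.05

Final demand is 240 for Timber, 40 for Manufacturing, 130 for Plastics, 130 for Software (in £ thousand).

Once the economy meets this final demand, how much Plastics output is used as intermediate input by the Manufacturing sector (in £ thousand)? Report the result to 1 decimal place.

I − A =
  [   0.75    -0.25    -0.15    -0.10]
  [  -0.10     0.95    -0.20    -0.20]
  [  -0.20    -0.05     0.80    -0.30]
  [  -0.15    -0.35    -0.05     0.95]
Compute the cofactors C_ij = (−1)^(i+j)·(3×3 minor ij) of I−A; the adjugate is their transpose:
adj(I−A) = Cᵀ =
  [ 0.620750   0.237375   0.186625   0.174250]
  [ 0.147500   0.510500   0.166250   0.175500]
  [ 0.226000   0.179375   0.575375   0.243250]
  [ 0.164250   0.235000   0.121000   0.503250]
det(I−A) = Σ_j (I−A)_1j·C_1j = (0.75)(0.620750) + (-0.25)(0.147500) + (-0.15)(0.226000) + (-0.10)(0.164250) = 0.3783625
(I − A)⁻¹ = adj(I−A) / det(I−A) ≈
  [   1.6406     0.6274     0.4932     0.4605]
  [   0.3898     1.3492     0.4394     0.4638]
  [   0.5973     0.4741     1.5207     0.6429]
  [   0.4341     0.6211     0.3198     1.3301]
First solve x = (I − A)⁻¹ d = adj(I−A)·d / det(I−A); in particular x_M = (0.147500·240 + 0.510500·40 + 0.166250·130 + 0.175500·130) / 0.3783625 = 100.2475 / 0.3783625 ≈ 264.951.
Intermediate flow from P to M: z_PM = a_PM · x_M = 0.05 × 100.2475 / 0.3783625 = 5.012375 / 0.3783625 ≈ 13.2.

z_PM = 13.2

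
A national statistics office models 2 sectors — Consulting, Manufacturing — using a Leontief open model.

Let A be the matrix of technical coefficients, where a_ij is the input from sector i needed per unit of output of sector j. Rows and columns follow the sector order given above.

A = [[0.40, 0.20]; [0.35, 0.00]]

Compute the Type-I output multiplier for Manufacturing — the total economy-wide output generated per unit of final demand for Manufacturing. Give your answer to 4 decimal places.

m_2 = 1.5094

I − A =
  [   0.60    -0.20]
  [  -0.35     1.00]
det(I−A) = (0.60)(1.00) − (-0.20)(-0.35) = 0.5300
adj(I−A) = [[1.00, 0.20], [0.35, 0.60]]
(I − A)⁻¹ = adj(I−A) / det(I−A) ≈
  [   1.88679     0.37736]
  [   0.66038     1.13208]
The output multiplier for sector j is the column-j sum of the Leontief inverse (I − A)⁻¹ = adj(I−A) / det(I−A).
Column 2 of adj(I−A): (0.20, 0.60); det(I−A) = 0.5300.
m_2 = (0.20 + 0.60) / 0.5300 = 0.80 / 0.5300 ≈ 1.5094.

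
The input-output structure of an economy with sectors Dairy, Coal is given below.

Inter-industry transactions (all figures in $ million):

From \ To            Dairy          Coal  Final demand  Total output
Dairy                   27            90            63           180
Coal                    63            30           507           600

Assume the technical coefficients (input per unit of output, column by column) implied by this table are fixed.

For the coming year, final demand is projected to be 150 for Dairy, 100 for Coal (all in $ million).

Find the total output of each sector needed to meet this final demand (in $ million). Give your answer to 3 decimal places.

Technical coefficients a_ij = z_ij / X_j:
  a_DD = 27/180 = 0.15, a_CD = 63/180 = 0.35
  a_DC = 90/600 = 0.15, a_CC = 30/600 = 0.05
I − A =
  [   0.85    -0.15]
  [  -0.35     0.95]
det(I−A) = (0.85)(0.95) − (-0.15)(-0.35) = 0.7550
adj(I−A) = [[0.95, 0.15], [0.35, 0.85]]
(I − A)⁻¹ = adj(I−A) / det(I−A) ≈
  [   1.2583     0.1987]
  [   0.4636     1.1258]
x = (I − A)⁻¹ d = adj(I−A)·d / det(I−A), with det(I−A) = 0.7550:
  x_D = (0.95·150 + 0.15·100) / 0.7550 = 157.50 / 0.7550 ≈ 208.609
  x_C = (0.35·150 + 0.85·100) / 0.7550 = 137.50 / 0.7550 ≈ 182.119

x_D = 208.609, x_C = 182.119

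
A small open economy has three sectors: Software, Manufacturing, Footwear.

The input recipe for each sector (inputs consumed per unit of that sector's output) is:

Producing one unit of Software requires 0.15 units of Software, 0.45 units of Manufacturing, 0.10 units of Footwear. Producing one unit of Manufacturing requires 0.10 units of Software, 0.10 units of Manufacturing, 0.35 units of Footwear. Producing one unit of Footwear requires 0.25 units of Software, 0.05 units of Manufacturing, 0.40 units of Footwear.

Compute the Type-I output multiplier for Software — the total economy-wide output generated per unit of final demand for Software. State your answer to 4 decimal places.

m_1 = 2.9457

I − A =
  [   0.85    -0.10    -0.25]
  [  -0.45     0.90    -0.05]
  [  -0.10    -0.35     0.60]
Cofactors of I−A, C_ij = (−1)^(i+j)·(minor ij) (rows/columns in the sector order above):
  C_11 = (0.90)(0.60) − (-0.05)(-0.35) = 0.5225
  C_12 = −[(-0.45)(0.60) − (-0.05)(-0.10)] = 0.2750
  C_13 = (-0.45)(-0.35) − (0.90)(-0.10) = 0.2475
  C_21 = −[(-0.10)(0.60) − (-0.25)(-0.35)] = 0.1475
  C_22 = (0.85)(0.60) − (-0.25)(-0.10) = 0.4850
  C_23 = −[(0.85)(-0.35) − (-0.10)(-0.10)] = 0.3075
  C_31 = (-0.10)(-0.05) − (-0.25)(0.90) = 0.2300
  C_32 = −[(0.85)(-0.05) − (-0.25)(-0.45)] = 0.1550
  C_33 = (0.85)(0.90) − (-0.10)(-0.45) = 0.7200
det(I−A) = Σ_j (I−A)_1j·C_1j = (0.85)(0.5225) + (-0.10)(0.2750) + (-0.25)(0.2475) = 0.35475
adj(I−A) = Cᵀ =
  [ 0.5225   0.1475   0.2300]
  [ 0.2750   0.4850   0.1550]
  [ 0.2475   0.3075   0.7200]
(I − A)⁻¹ = adj(I−A) / det(I−A) ≈
  [   1.47287     0.41579     0.64834]
  [   0.77519     1.36716     0.43693]
  [   0.69767     0.86681     2.02960]
The output multiplier for sector j is the column-j sum of the Leontief inverse (I − A)⁻¹ = adj(I−A) / det(I−A).
Column 1 of adj(I−A): (0.5225, 0.2750, 0.2475); det(I−A) = 0.35475.
m_1 = (0.5225 + 0.2750 + 0.2475) / 0.35475 = 1.045 / 0.35475 ≈ 2.9457.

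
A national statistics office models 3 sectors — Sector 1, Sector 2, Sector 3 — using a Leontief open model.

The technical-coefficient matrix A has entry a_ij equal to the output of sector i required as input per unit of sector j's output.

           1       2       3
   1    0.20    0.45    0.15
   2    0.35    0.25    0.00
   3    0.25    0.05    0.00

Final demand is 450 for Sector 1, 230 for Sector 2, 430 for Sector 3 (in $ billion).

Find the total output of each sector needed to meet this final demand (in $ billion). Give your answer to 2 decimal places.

x_1 = 1192.71, x_2 = 863.27, x_3 = 771.34

I − A =
  [   0.80    -0.45    -0.15]
  [  -0.35     0.75     0.00]
  [  -0.25    -0.05     1.00]
Cofactors of I−A, C_ij = (−1)^(i+j)·(minor ij) (rows/columns in the sector order above):
  C_11 = (0.75)(1.00) − (0.00)(-0.05) = 0.7500
  C_12 = −[(-0.35)(1.00) − (0.00)(-0.25)] = 0.3500
  C_13 = (-0.35)(-0.05) − (0.75)(-0.25) = 0.2050
  C_21 = −[(-0.45)(1.00) − (-0.15)(-0.05)] = 0.4575
  C_22 = (0.80)(1.00) − (-0.15)(-0.25) = 0.7625
  C_23 = −[(0.80)(-0.05) − (-0.45)(-0.25)] = 0.1525
  C_31 = (-0.45)(0.00) − (-0.15)(0.75) = 0.1125
  C_32 = −[(0.80)(0.00) − (-0.15)(-0.35)] = 0.0525
  C_33 = (0.80)(0.75) − (-0.45)(-0.35) = 0.4425
det(I−A) = Σ_j (I−A)_1j·C_1j = (0.80)(0.7500) + (-0.45)(0.3500) + (-0.15)(0.2050) = 0.41175
adj(I−A) = Cᵀ =
  [ 0.7500   0.4575   0.1125]
  [ 0.3500   0.7625   0.0525]
  [ 0.2050   0.1525   0.4425]
(I − A)⁻¹ = adj(I−A) / det(I−A) ≈
  [   1.8215     1.1111     0.2732]
  [   0.8500     1.8519     0.1275]
  [   0.4979     0.3704     1.0747]
x = (I − A)⁻¹ d = adj(I−A)·d / det(I−A), with det(I−A) = 0.41175:
  x_1 = (0.7500·450 + 0.4575·230 + 0.1125·430) / 0.41175 = 491.10 / 0.41175 ≈ 1192.71
  x_2 = (0.3500·450 + 0.7625·230 + 0.0525·430) / 0.41175 = 355.45 / 0.41175 ≈ 863.27
  x_3 = (0.2050·450 + 0.1525·230 + 0.4425·430) / 0.41175 = 317.60 / 0.41175 ≈ 771.34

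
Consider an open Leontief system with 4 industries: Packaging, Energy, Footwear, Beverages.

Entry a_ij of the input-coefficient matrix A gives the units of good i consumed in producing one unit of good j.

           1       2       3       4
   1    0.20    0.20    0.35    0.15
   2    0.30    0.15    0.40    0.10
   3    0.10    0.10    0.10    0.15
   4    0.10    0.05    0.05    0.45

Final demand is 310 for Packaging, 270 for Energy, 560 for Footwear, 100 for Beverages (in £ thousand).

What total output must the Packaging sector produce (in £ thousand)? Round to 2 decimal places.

I − A =
  [   0.80    -0.20    -0.35    -0.15]
  [  -0.30     0.85    -0.40    -0.10]
  [  -0.10    -0.10     0.90    -0.15]
  [  -0.10    -0.05    -0.05     0.55]
Compute the cofactors C_ij = (−1)^(i+j)·(3×3 minor ij) of I−A; the adjugate is their transpose:
adj(I−A) = Cᵀ =
  [ 0.384375   0.126875   0.216250   0.186875]
  [ 0.183750   0.351250   0.237500   0.178750]
  [ 0.078750   0.063250   0.320000   0.120250]
  [ 0.093750   0.060750   0.090000   0.477750]
det(I−A) = Σ_j (I−A)_1j·C_1j = (0.80)(0.384375) + (-0.20)(0.183750) + (-0.35)(0.078750) + (-0.15)(0.093750) = 0.229125
(I − A)⁻¹ = adj(I−A) / det(I−A) ≈
  [   1.6776     0.5537     0.9438     0.8156]
  [   0.8020     1.5330     1.0366     0.7801]
  [   0.3437     0.2761     1.3966     0.5248]
  [   0.4092     0.2651     0.3928     2.0851]
x = (I − A)⁻¹ d = adj(I−A)·d / det(I−A), with det(I−A) = 0.229125:
  x_1 = (0.384375·310 + 0.126875·270 + 0.216250·560 + 0.186875·100) / 0.229125 = 293.20 / 0.229125 ≈ 1279.65
  x_2 = (0.183750·310 + 0.351250·270 + 0.237500·560 + 0.178750·100) / 0.229125 = 302.675 / 0.229125 ≈ 1321.00
  x_3 = (0.078750·310 + 0.063250·270 + 0.320000·560 + 0.120250·100) / 0.229125 = 232.715 / 0.229125 ≈ 1015.67
  x_4 = (0.093750·310 + 0.060750·270 + 0.090000·560 + 0.477750·100) / 0.229125 = 143.64 / 0.229125 ≈ 626.91

x_1 = 1279.65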